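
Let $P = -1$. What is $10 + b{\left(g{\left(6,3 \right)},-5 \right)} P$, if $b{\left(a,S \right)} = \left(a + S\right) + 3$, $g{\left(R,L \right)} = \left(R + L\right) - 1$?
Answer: $4$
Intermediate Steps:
$g{\left(R,L \right)} = -1 + L + R$ ($g{\left(R,L \right)} = \left(L + R\right) - 1 = -1 + L + R$)
$b{\left(a,S \right)} = 3 + S + a$ ($b{\left(a,S \right)} = \left(S + a\right) + 3 = 3 + S + a$)
$10 + b{\left(g{\left(6,3 \right)},-5 \right)} P = 10 + \left(3 - 5 + \left(-1 + 3 + 6\right)\right) \left(-1\right) = 10 + \left(3 - 5 + 8\right) \left(-1\right) = 10 + 6 \left(-1\right) = 10 - 6 = 4$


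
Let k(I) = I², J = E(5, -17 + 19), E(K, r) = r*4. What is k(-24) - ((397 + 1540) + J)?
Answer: -1369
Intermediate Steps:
E(K, r) = 4*r
J = 8 (J = 4*(-17 + 19) = 4*2 = 8)
k(-24) - ((397 + 1540) + J) = (-24)² - ((397 + 1540) + 8) = 576 - (1937 + 8) = 576 - 1*1945 = 576 - 1945 = -1369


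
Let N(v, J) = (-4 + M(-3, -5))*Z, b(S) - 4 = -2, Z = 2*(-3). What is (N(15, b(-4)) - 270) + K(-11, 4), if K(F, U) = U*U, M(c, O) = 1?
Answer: -236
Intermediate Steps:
Z = -6
b(S) = 2 (b(S) = 4 - 2 = 2)
N(v, J) = 18 (N(v, J) = (-4 + 1)*(-6) = -3*(-6) = 18)
K(F, U) = U²
(N(15, b(-4)) - 270) + K(-11, 4) = (18 - 270) + 4² = -252 + 16 = -236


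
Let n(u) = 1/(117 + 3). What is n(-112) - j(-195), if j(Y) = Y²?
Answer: -4562999/120 ≈ -38025.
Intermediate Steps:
n(u) = 1/120
n(-112) - j(-195) = 1/120 - 1*(-195)² = 1/120 - 1*38025 = 1/120 - 38025 = -4562999/120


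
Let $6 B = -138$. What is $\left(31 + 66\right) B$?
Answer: $-2231$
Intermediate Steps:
$B = -23$ ($B = \frac{1}{6} \left(-138\right) = -23$)
$\left(31 + 66\right) B = \left(31 + 66\right) \left(-23\right) = 97 \left(-23\right) = -2231$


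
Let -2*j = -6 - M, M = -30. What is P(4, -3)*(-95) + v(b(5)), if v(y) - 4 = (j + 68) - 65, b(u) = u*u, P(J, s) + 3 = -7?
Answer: 945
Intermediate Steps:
P(J, s) = -10 (P(J, s) = -3 - 7 = -10)
j = -12 (j = -(-6 - 1*(-30))/2 = -(-6 + 30)/2 = -½*24 = -12)
b(u) = u²
v(y) = -5 (v(y) = 4 + ((-12 + 68) - 65) = 4 + (56 - 65) = 4 - 9 = -5)
P(4, -3)*(-95) + v(b(5)) = -10*(-95) - 5 = 950 - 5 = 945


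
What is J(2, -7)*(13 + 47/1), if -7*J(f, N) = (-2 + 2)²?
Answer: 0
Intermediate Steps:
J(f, N) = 0 (J(f, N) = -(-2 + 2)²/7 = -⅐*0² = -⅐*0 = 0)
J(2, -7)*(13 + 47/1) = 0*(13 + 47/1) = 0*(13 + 47*1) = 0*(13 + 47) = 0*60 = 0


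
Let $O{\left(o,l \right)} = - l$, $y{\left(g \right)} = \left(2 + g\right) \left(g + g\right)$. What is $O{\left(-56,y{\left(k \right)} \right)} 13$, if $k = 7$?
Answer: $-1638$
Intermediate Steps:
$y{\left(g \right)} = 2 g \left(2 + g\right)$ ($y{\left(g \right)} = \left(2 + g\right) 2 g = 2 g \left(2 + g\right)$)
$O{\left(-56,y{\left(k \right)} \right)} 13 = - 2 \cdot 7 \left(2 + 7\right) 13 = - 2 \cdot 7 \cdot 9 \cdot 13 = \left(-1\right) 126 \cdot 13 = \left(-126\right) 13 = -1638$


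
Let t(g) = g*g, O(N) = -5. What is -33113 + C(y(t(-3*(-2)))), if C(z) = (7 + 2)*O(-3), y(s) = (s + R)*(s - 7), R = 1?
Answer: -33158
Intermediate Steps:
t(g) = g²
y(s) = (1 + s)*(-7 + s) (y(s) = (s + 1)*(s - 7) = (1 + s)*(-7 + s))
C(z) = -45 (C(z) = (7 + 2)*(-5) = 9*(-5) = -45)
-33113 + C(y(t(-3*(-2)))) = -33113 - 45 = -33158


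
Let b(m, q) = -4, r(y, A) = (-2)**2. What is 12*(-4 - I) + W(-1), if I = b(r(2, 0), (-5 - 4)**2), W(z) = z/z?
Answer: 1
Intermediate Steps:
r(y, A) = 4
W(z) = 1
I = -4
12*(-4 - I) + W(-1) = 12*(-4 - 1*(-4)) + 1 = 12*(-4 + 4) + 1 = 12*0 + 1 = 0 + 1 = 1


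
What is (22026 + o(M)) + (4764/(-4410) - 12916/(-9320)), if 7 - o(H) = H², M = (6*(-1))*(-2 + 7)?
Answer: 7238368489/342510 ≈ 21133.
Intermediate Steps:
M = -30 (M = -6*5 = -30)
o(H) = 7 - H²
(22026 + o(M)) + (4764/(-4410) - 12916/(-9320)) = (22026 + (7 - 1*(-30)²)) + (4764/(-4410) - 12916/(-9320)) = (22026 + (7 - 1*900)) + (4764*(-1/4410) - 12916*(-1/9320)) = (22026 + (7 - 900)) + (-794/735 + 3229/2330) = (22026 - 893) + 104659/342510 = 21133 + 104659/342510 = 7238368489/342510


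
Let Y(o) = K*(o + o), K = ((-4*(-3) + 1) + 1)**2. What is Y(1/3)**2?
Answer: 153664/9 ≈ 17074.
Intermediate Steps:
K = 196 (K = ((12 + 1) + 1)**2 = (13 + 1)**2 = 14**2 = 196)
Y(o) = 392*o (Y(o) = 196*(o + o) = 196*(2*o) = 392*o)
Y(1/3)**2 = (392*(1/3))**2 = (392/3)**2 = 153664/9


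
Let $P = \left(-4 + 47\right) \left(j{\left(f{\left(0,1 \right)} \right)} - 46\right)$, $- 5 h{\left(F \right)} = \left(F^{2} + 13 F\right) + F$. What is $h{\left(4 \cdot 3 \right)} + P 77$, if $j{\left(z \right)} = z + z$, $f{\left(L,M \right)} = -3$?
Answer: $- \frac{861172}{5} \approx -1.7223 \cdot 10^{5}$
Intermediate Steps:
$j{\left(z \right)} = 2 z$
$h{\left(F \right)} = - \frac{14 F}{5} - \frac{F^{2}}{5}$ ($h{\left(F \right)} = - \frac{\left(F^{2} + 13 F\right) + F}{5} = - \frac{F^{2} + 14 F}{5} = - \frac{14 F}{5} - \frac{F^{2}}{5}$)
$P = -2236$ ($P = \left(-4 + 47\right) \left(2 \left(-3\right) - 46\right) = 43 \left(-6 - 46\right) = 43 \left(-52\right) = -2236$)
$h{\left(4 \cdot 3 \right)} + P 77 = - \frac{4 \cdot 3 \left(14 + 4 \cdot 3\right)}{5} - 172172 = \left(- \frac{1}{5}\right) 12 \left(14 + 12\right) - 172172 = \left(- \frac{1}{5}\right) 12 \cdot 26 - 172172 = - \frac{312}{5} - 172172 = - \frac{861172}{5}$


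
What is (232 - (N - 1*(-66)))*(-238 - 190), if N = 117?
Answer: -20972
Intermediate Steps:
(232 - (N - 1*(-66)))*(-238 - 190) = (232 - (117 - 1*(-66)))*(-238 - 190) = (232 - (117 + 66))*(-428) = (232 - 1*183)*(-428) = (232 - 183)*(-428) = 49*(-428) = -20972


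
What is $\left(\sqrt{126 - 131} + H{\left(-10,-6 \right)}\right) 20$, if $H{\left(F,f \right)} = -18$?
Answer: $-360 + 20 i \sqrt{5} \approx -360.0 + 44.721 i$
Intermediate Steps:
$\left(\sqrt{126 - 131} + H{\left(-10,-6 \right)}\right) 20 = \left(\sqrt{126 - 131} - 18\right) 20 = \left(\sqrt{-5} - 18\right) 20 = \left(i \sqrt{5} - 18\right) 20 = \left(-18 + i \sqrt{5}\right) 20 = -360 + 20 i \sqrt{5}$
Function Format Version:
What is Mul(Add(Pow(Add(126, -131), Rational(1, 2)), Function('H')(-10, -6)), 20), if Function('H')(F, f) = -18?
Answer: Add(-360, Mul(20, I, Pow(5, Rational(1, 2)))) ≈ Add(-360.00, Mul(44.721, I))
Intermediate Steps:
Mul(Add(Pow(Add(126, -131), Rational(1, 2)), Function('H')(-10, -6)), 20) = Mul(Add(Pow(Add(126, -131), Rational(1, 2)), -18), 20) = Mul(Add(Pow(-5, Rational(1, 2)), -18), 20) = Mul(Add(Mul(I, Pow(5, Rational(1, 2))), -18), 20) = Mul(Add(-18, Mul(I, Pow(5, Rational(1, 2)))), 20) = Add(-360, Mul(20, I, Pow(5, Rational(1, 2))))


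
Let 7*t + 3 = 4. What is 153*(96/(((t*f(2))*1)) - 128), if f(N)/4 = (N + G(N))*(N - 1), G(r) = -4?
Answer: -32436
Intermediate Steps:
t = 1/7 (t = -3/7 + (1/7)*4 = -3/7 + 4/7 = 1/7 ≈ 0.14286)
f(N) = 4*(-1 + N)*(-4 + N) (f(N) = 4*((N - 4)*(N - 1)) = 4*((-4 + N)*(-1 + N)) = 4*((-1 + N)*(-4 + N)) = 4*(-1 + N)*(-4 + N))
153*(96/(((t*f(2))*1)) - 128) = 153*(96/((((16 - 20*2 + 4*2**2)/7)*1)) - 128) = 153*(96/((((16 - 40 + 4*4)/7)*1)) - 128) = 153*(96/((((16 - 40 + 16)/7)*1)) - 128) = 153*(96/((((1/7)*(-8))*1)) - 128) = 153*(96/((-8/7*1)) - 128) = 153*(96/(-8/7) - 128) = 153*(96*(-7/8) - 128) = 153*(-84 - 128) = 153*(-212) = -32436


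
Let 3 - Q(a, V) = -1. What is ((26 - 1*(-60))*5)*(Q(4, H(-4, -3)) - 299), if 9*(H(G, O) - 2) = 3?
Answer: -126850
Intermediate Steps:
H(G, O) = 7/3 (H(G, O) = 2 + (⅑)*3 = 2 + ⅓ = 7/3)
Q(a, V) = 4 (Q(a, V) = 3 - 1*(-1) = 3 + 1 = 4)
((26 - 1*(-60))*5)*(Q(4, H(-4, -3)) - 299) = ((26 - 1*(-60))*5)*(4 - 299) = ((26 + 60)*5)*(-295) = (86*5)*(-295) = 430*(-295) = -126850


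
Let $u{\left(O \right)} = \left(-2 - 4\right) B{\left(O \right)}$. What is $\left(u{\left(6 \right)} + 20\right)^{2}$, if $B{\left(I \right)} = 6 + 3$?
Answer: $1156$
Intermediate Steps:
$B{\left(I \right)} = 9$
$u{\left(O \right)} = -54$ ($u{\left(O \right)} = \left(-2 - 4\right) 9 = \left(-6\right) 9 = -54$)
$\left(u{\left(6 \right)} + 20\right)^{2} = \left(-54 + 20\right)^{2} = \left(-34\right)^{2} = 1156$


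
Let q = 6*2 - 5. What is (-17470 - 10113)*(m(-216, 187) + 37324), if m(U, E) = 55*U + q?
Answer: -702014933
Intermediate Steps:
q = 7 (q = 12 - 5 = 7)
m(U, E) = 7 + 55*U (m(U, E) = 55*U + 7 = 7 + 55*U)
(-17470 - 10113)*(m(-216, 187) + 37324) = (-17470 - 10113)*((7 + 55*(-216)) + 37324) = -27583*((7 - 11880) + 37324) = -27583*(-11873 + 37324) = -27583*25451 = -702014933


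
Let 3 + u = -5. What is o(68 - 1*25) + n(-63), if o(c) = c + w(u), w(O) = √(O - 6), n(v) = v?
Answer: -20 + I*√14 ≈ -20.0 + 3.7417*I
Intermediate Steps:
u = -8 (u = -3 - 5 = -8)
w(O) = √(-6 + O)
o(c) = c + I*√14 (o(c) = c + √(-6 - 8) = c + √(-14) = c + I*√14)
o(68 - 1*25) + n(-63) = ((68 - 1*25) + I*√14) - 63 = ((68 - 25) + I*√14) - 63 = (43 + I*√14) - 63 = -20 + I*√14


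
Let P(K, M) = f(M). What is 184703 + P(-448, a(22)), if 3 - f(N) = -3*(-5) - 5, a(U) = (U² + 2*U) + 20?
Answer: 184696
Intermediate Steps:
a(U) = 20 + U² + 2*U
f(N) = -7 (f(N) = 3 - (-3*(-5) - 5) = 3 - (15 - 5) = 3 - 1*10 = 3 - 10 = -7)
P(K, M) = -7
184703 + P(-448, a(22)) = 184703 - 7 = 184696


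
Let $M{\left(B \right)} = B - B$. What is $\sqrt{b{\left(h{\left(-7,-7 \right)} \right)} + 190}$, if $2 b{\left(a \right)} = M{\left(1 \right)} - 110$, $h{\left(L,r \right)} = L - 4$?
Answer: $3 \sqrt{15} \approx 11.619$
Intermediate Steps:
$M{\left(B \right)} = 0$
$h{\left(L,r \right)} = -4 + L$
$b{\left(a \right)} = -55$ ($b{\left(a \right)} = \frac{0 - 110}{2} = \frac{1}{2} \left(-110\right) = -55$)
$\sqrt{b{\left(h{\left(-7,-7 \right)} \right)} + 190} = \sqrt{-55 + 190} = \sqrt{135} = 3 \sqrt{15}$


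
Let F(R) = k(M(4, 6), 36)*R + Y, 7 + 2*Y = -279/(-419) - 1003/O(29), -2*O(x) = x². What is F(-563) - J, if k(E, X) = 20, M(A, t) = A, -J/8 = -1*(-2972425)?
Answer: 8375392709310/352379 ≈ 2.3768e+7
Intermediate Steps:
J = -23779400 (J = -(-8)*(-2972425) = -8*2972425 = -23779400)
O(x) = -x²/2
Y = -695750/352379 (Y = -7/2 + (-279/(-419) - 1003/((-½*29²)))/2 = -7/2 + (-279*(-1/419) - 1003/((-½*841)))/2 = -7/2 + (279/419 - 1003/(-841/2))/2 = -7/2 + (279/419 - 1003*(-2/841))/2 = -7/2 + (279/419 + 2006/841)/2 = -7/2 + (½)*(1075153/352379) = -7/2 + 1075153/704758 = -695750/352379 ≈ -1.9744)
F(R) = -695750/352379 + 20*R (F(R) = 20*R - 695750/352379 = -695750/352379 + 20*R)
F(-563) - J = (-695750/352379 + 20*(-563)) - 1*(-23779400) = (-695750/352379 - 11260) + 23779400 = -3968483290/352379 + 23779400 = 8375392709310/352379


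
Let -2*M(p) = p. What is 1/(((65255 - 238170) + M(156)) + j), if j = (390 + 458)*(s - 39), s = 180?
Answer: -1/53425 ≈ -1.8718e-5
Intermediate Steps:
M(p) = -p/2
j = 119568 (j = (390 + 458)*(180 - 39) = 848*141 = 119568)
1/(((65255 - 238170) + M(156)) + j) = 1/(((65255 - 238170) - 1/2*156) + 119568) = 1/((-172915 - 78) + 119568) = 1/(-172993 + 119568) = 1/(-53425) = -1/53425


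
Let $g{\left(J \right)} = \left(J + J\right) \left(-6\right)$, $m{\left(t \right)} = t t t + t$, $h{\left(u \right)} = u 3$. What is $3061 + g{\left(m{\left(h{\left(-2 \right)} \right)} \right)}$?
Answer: $5725$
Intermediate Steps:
$h{\left(u \right)} = 3 u$
$m{\left(t \right)} = t + t^{3}$ ($m{\left(t \right)} = t t^{2} + t = t^{3} + t = t + t^{3}$)
$g{\left(J \right)} = - 12 J$ ($g{\left(J \right)} = 2 J \left(-6\right) = - 12 J$)
$3061 + g{\left(m{\left(h{\left(-2 \right)} \right)} \right)} = 3061 - 12 \left(3 \left(-2\right) + \left(3 \left(-2\right)\right)^{3}\right) = 3061 - 12 \left(-6 + \left(-6\right)^{3}\right) = 3061 - 12 \left(-6 - 216\right) = 3061 - -2664 = 3061 + 2664 = 5725$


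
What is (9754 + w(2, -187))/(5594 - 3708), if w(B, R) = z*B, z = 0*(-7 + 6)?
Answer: 4877/943 ≈ 5.1718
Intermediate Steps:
z = 0 (z = 0*(-1) = 0)
w(B, R) = 0 (w(B, R) = 0*B = 0)
(9754 + w(2, -187))/(5594 - 3708) = (9754 + 0)/(5594 - 3708) = 9754/1886 = 9754*(1/1886) = 4877/943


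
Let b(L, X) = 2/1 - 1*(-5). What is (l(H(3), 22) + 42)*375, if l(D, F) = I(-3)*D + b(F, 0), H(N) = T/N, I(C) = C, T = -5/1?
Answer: 20250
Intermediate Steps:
T = -5 (T = -5*1 = -5)
H(N) = -5/N
b(L, X) = 7 (b(L, X) = 2*1 + 5 = 2 + 5 = 7)
l(D, F) = 7 - 3*D (l(D, F) = -3*D + 7 = 7 - 3*D)
(l(H(3), 22) + 42)*375 = ((7 - (-15)/3) + 42)*375 = ((7 - 3*(-5/3)) + 42)*375 = ((7 + 5) + 42)*375 = (12 + 42)*375 = 54*375 = 20250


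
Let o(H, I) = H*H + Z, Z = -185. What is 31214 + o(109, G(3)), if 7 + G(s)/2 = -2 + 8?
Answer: 42910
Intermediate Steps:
G(s) = -2 (G(s) = -14 + 2*(-2 + 8) = -14 + 2*6 = -14 + 12 = -2)
o(H, I) = -185 + H² (o(H, I) = H*H - 185 = H² - 185 = -185 + H²)
31214 + o(109, G(3)) = 31214 + (-185 + 109²) = 31214 + (-185 + 11881) = 31214 + 11696 = 42910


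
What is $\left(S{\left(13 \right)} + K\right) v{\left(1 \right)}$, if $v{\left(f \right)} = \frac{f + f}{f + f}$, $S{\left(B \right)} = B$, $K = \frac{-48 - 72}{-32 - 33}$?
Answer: $\frac{193}{13} \approx 14.846$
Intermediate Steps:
$K = \frac{24}{13}$ ($K = - \frac{120}{-65} = \left(-120\right) \left(- \frac{1}{65}\right) = \frac{24}{13} \approx 1.8462$)
$v{\left(f \right)} = 1$ ($v{\left(f \right)} = \frac{2 f}{2 f} = 2 f \frac{1}{2 f} = 1$)
$\left(S{\left(13 \right)} + K\right) v{\left(1 \right)} = \left(13 + \frac{24}{13}\right) 1 = \frac{193}{13} \cdot 1 = \frac{193}{13}$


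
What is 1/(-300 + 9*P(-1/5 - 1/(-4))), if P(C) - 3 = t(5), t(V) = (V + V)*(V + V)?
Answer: 1/627 ≈ 0.0015949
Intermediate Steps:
t(V) = 4*V² (t(V) = (2*V)*(2*V) = 4*V²)
P(C) = 103 (P(C) = 3 + 4*5² = 3 + 4*25 = 3 + 100 = 103)
1/(-300 + 9*P(-1/5 - 1/(-4))) = 1/(-300 + 9*103) = 1/(-300 + 927) = 1/627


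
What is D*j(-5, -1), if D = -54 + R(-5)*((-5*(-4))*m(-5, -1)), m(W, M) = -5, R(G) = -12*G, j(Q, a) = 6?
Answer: -36324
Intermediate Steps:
D = -6054 (D = -54 + (-12*(-5))*(-5*(-4)*(-5)) = -54 + 60*(20*(-5)) = -54 + 60*(-100) = -54 - 6000 = -6054)
D*j(-5, -1) = -6054*6 = -36324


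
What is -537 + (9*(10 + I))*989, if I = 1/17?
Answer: 1512942/17 ≈ 88997.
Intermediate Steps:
I = 1/17 ≈ 0.058824
-537 + (9*(10 + I))*989 = -537 + (9*(10 + 1/17))*989 = -537 + (9*(171/17))*989 = -537 + (1539/17)*989 = -537 + 1522071/17 = 1512942/17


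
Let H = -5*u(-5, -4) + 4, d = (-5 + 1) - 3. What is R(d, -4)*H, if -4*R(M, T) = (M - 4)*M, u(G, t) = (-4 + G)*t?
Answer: 3388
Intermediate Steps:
d = -7 (d = -4 - 3 = -7)
u(G, t) = t*(-4 + G)
R(M, T) = -M*(-4 + M)/4 (R(M, T) = -(M - 4)*M/4 = -(-4 + M)*M/4 = -M*(-4 + M)/4)
H = -176 (H = -(-20)*(-4 - 5) + 4 = -(-20)*(-9) + 4 = -5*36 + 4 = -180 + 4 = -176)
R(d, -4)*H = ((1/4)*(-7)*(4 - 1*(-7)))*(-176) = ((1/4)*(-7)*(4 + 7))*(-176) = ((1/4)*(-7)*11)*(-176) = -77/4*(-176) = 3388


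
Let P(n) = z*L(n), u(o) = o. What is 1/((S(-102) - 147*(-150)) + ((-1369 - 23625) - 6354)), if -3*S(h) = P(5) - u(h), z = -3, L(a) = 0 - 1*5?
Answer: -1/9337 ≈ -0.00010710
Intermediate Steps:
L(a) = -5 (L(a) = 0 - 5 = -5)
P(n) = 15 (P(n) = -3*(-5) = 15)
S(h) = -5 + h/3 (S(h) = -(15 - h)/3 = -5 + h/3)
1/((S(-102) - 147*(-150)) + ((-1369 - 23625) - 6354)) = 1/(((-5 + (⅓)*(-102)) - 147*(-150)) + ((-1369 - 23625) - 6354)) = 1/(((-5 - 34) + 22050) + (-24994 - 6354)) = 1/((-39 + 22050) - 31348) = 1/(22011 - 31348) = 1/(-9337) = -1/9337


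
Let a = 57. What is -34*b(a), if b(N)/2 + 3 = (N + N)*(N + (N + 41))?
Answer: -1201356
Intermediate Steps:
b(N) = -6 + 4*N*(41 + 2*N) (b(N) = -6 + 2*((N + N)*(N + (N + 41))) = -6 + 2*((2*N)*(N + (41 + N))) = -6 + 2*((2*N)*(41 + 2*N)) = -6 + 2*(2*N*(41 + 2*N)) = -6 + 4*N*(41 + 2*N))
-34*b(a) = -34*(-6 + 8*57² + 164*57) = -34*(-6 + 8*3249 + 9348) = -34*(-6 + 25992 + 9348) = -34*35334 = -1201356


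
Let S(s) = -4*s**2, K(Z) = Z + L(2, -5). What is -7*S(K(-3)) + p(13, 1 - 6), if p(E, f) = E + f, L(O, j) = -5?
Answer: 1800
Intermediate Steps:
K(Z) = -5 + Z (K(Z) = Z - 5 = -5 + Z)
-7*S(K(-3)) + p(13, 1 - 6) = -(-28)*(-5 - 3)**2 + (13 + (1 - 6)) = -(-28)*(-8)**2 + (13 - 5) = -(-28)*64 + 8 = -7*(-256) + 8 = 1792 + 8 = 1800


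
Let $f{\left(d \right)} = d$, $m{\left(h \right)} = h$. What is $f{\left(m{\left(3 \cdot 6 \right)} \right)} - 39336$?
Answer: $-39318$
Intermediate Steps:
$f{\left(m{\left(3 \cdot 6 \right)} \right)} - 39336 = 3 \cdot 6 - 39336 = 18 - 39336 = -39318$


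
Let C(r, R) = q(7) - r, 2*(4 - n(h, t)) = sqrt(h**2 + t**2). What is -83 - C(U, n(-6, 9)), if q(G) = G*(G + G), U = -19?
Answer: -200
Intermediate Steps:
q(G) = 2*G**2 (q(G) = G*(2*G) = 2*G**2)
n(h, t) = 4 - sqrt(h**2 + t**2)/2
C(r, R) = 98 - r (C(r, R) = 2*7**2 - r = 2*49 - r = 98 - r)
-83 - C(U, n(-6, 9)) = -83 - (98 - 1*(-19)) = -83 - (98 + 19) = -83 - 1*117 = -83 - 117 = -200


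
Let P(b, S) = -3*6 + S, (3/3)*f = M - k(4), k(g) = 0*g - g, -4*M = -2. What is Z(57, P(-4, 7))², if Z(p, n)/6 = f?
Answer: 729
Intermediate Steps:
M = ½ (M = -¼*(-2) = ½ ≈ 0.50000)
k(g) = -g (k(g) = 0 - g = -g)
f = 9/2 (f = ½ - (-1)*4 = ½ - 1*(-4) = ½ + 4 = 9/2 ≈ 4.5000)
P(b, S) = -18 + S
Z(p, n) = 27 (Z(p, n) = 6*(9/2) = 27)
Z(57, P(-4, 7))² = 27² = 729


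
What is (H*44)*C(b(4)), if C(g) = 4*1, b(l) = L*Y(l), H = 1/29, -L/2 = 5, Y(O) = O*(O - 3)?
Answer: 176/29 ≈ 6.0690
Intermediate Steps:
Y(O) = O*(-3 + O)
L = -10 (L = -2*5 = -10)
H = 1/29 ≈ 0.034483
b(l) = -10*l*(-3 + l)
C(g) = 4
(H*44)*C(b(4)) = ((1/29)*44)*4 = (44/29)*4 = 176/29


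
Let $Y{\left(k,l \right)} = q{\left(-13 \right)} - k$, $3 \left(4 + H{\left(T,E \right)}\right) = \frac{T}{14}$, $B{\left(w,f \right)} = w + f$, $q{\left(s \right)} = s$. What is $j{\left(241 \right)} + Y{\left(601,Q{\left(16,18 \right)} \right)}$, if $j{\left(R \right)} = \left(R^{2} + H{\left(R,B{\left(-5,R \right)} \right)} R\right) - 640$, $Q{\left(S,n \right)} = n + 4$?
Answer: $\frac{2404327}{42} \approx 57246.0$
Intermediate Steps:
$B{\left(w,f \right)} = f + w$
$Q{\left(S,n \right)} = 4 + n$
$H{\left(T,E \right)} = -4 + \frac{T}{42}$ ($H{\left(T,E \right)} = -4 + \frac{T \frac{1}{14}}{3} = -4 + \frac{\frac{1}{14} T}{3} = -4 + \frac{T}{42}$)
$j{\left(R \right)} = -640 + R^{2} + R \left(-4 + \frac{R}{42}\right)$ ($j{\left(R \right)} = \left(R^{2} + \left(-4 + \frac{R}{42}\right) R\right) - 640 = \left(R^{2} + R \left(-4 + \frac{R}{42}\right)\right) - 640 = -640 + R^{2} + R \left(-4 + \frac{R}{42}\right)$)
$Y{\left(k,l \right)} = -13 - k$
$j{\left(241 \right)} + Y{\left(601,Q{\left(16,18 \right)} \right)} = \left(-640 - 964 + \frac{43 \cdot 241^{2}}{42}\right) - 614 = \left(-640 - 964 + \frac{43}{42} \cdot 58081\right) - 614 = \left(-640 - 964 + \frac{2497483}{42}\right) - 614 = \frac{2430115}{42} - 614 = \frac{2404327}{42}$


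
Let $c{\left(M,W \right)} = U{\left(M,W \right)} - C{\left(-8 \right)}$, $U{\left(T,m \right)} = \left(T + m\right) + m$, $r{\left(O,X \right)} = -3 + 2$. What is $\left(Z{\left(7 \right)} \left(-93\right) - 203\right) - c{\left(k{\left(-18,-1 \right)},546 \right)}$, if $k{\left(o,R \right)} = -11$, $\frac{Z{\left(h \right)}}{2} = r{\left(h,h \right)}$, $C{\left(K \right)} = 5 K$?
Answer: $-1138$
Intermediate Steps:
$r{\left(O,X \right)} = -1$
$Z{\left(h \right)} = -2$ ($Z{\left(h \right)} = 2 \left(-1\right) = -2$)
$U{\left(T,m \right)} = T + 2 m$
$c{\left(M,W \right)} = 40 + M + 2 W$ ($c{\left(M,W \right)} = \left(M + 2 W\right) - 5 \left(-8\right) = \left(M + 2 W\right) - -40 = \left(M + 2 W\right) + 40 = 40 + M + 2 W$)
$\left(Z{\left(7 \right)} \left(-93\right) - 203\right) - c{\left(k{\left(-18,-1 \right)},546 \right)} = \left(\left(-2\right) \left(-93\right) - 203\right) - \left(40 - 11 + 2 \cdot 546\right) = \left(186 - 203\right) - \left(40 - 11 + 1092\right) = -17 - 1121 = -1138$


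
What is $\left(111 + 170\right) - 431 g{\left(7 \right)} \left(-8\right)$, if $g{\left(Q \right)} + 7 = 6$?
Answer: $-3167$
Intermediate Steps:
$g{\left(Q \right)} = -1$ ($g{\left(Q \right)} = -7 + 6 = -1$)
$\left(111 + 170\right) - 431 g{\left(7 \right)} \left(-8\right) = \left(111 + 170\right) - 431 \left(\left(-1\right) \left(-8\right)\right) = 281 - 3448 = -3167$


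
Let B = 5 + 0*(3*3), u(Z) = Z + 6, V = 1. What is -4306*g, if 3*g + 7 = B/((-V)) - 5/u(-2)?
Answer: 114109/6 ≈ 19018.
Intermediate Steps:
u(Z) = 6 + Z
B = 5 (B = 5 + 0*9 = 5 + 0 = 5)
g = -53/12 (g = -7/3 + (5/((-1*1)) - 5/(6 - 2))/3 = -7/3 + (5/(-1) - 5/4)/3 = -7/3 + (5*(-1) - 5*1/4)/3 = -7/3 + (-5 - 5/4)/3 = -7/3 + (1/3)*(-25/4) = -7/3 - 25/12 = -53/12 ≈ -4.4167)
-4306*g = -4306*(-53/12) = 114109/6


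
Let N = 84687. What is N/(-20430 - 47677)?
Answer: -84687/68107 ≈ -1.2434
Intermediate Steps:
N/(-20430 - 47677) = 84687/(-20430 - 47677) = 84687/(-68107) = 84687*(-1/68107) = -84687/68107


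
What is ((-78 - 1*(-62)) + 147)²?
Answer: 17161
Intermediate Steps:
((-78 - 1*(-62)) + 147)² = ((-78 + 62) + 147)² = (-16 + 147)² = 131² = 17161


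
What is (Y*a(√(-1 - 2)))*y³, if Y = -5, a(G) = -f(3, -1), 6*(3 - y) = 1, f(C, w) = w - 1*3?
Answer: -24565/54 ≈ -454.91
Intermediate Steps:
f(C, w) = -3 + w (f(C, w) = w - 3 = -3 + w)
y = 17/6 (y = 3 - ⅙*1 = 3 - ⅙ = 17/6 ≈ 2.8333)
a(G) = 4 (a(G) = -(-3 - 1) = -1*(-4) = 4)
(Y*a(√(-1 - 2)))*y³ = (-5*4)*(17/6)³ = -20*4913/216 = -24565/54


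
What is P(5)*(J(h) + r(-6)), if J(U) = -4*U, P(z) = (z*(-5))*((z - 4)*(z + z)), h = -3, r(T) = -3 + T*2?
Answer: 750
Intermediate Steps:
r(T) = -3 + 2*T
P(z) = -10*z²*(-4 + z) (P(z) = (-5*z)*((-4 + z)*(2*z)) = (-5*z)*(2*z*(-4 + z)) = -10*z²*(-4 + z))
P(5)*(J(h) + r(-6)) = (10*5²*(4 - 1*5))*(-4*(-3) + (-3 + 2*(-6))) = (10*25*(4 - 5))*(12 + (-3 - 12)) = (10*25*(-1))*(12 - 15) = -250*(-3) = 750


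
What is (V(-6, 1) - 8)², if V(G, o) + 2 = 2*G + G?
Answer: 784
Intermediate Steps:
V(G, o) = -2 + 3*G (V(G, o) = -2 + (2*G + G) = -2 + 3*G)
(V(-6, 1) - 8)² = ((-2 + 3*(-6)) - 8)² = ((-2 - 18) - 8)² = (-20 - 8)² = (-28)² = 784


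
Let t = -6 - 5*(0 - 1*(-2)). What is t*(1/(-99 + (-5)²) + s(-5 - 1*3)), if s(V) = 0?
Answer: 8/37 ≈ 0.21622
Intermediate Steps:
t = -16 (t = -6 - 5*(0 + 2) = -6 - 5*2 = -6 - 10 = -16)
t*(1/(-99 + (-5)²) + s(-5 - 1*3)) = -16*(1/(-99 + (-5)²) + 0) = -16*(1/(-99 + 25) + 0) = -16*(1/(-74) + 0) = -16*(-1/74 + 0) = -16*(-1/74) = 8/37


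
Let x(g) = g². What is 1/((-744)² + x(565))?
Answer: 1/872761 ≈ 1.1458e-6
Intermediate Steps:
1/((-744)² + x(565)) = 1/((-744)² + 565²) = 1/(553536 + 319225) = 1/872761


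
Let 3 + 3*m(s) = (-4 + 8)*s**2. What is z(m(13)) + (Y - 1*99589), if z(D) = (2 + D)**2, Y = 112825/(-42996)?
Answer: -6238484795/128988 ≈ -48365.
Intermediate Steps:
m(s) = -1 + 4*s**2/3 (m(s) = -1 + ((-4 + 8)*s**2)/3 = -1 + (4*s**2)/3 = -1 + 4*s**2/3)
Y = -112825/42996 (Y = 112825*(-1/42996) = -112825/42996 ≈ -2.6241)
z(m(13)) + (Y - 1*99589) = (2 + (-1 + (4/3)*13**2))**2 + (-112825/42996 - 1*99589) = (2 + (-1 + (4/3)*169))**2 + (-112825/42996 - 99589) = (2 + (-1 + 676/3))**2 - 4282041469/42996 = (2 + 673/3)**2 - 4282041469/42996 = (679/3)**2 - 4282041469/42996 = 461041/9 - 4282041469/42996 = -6238484795/128988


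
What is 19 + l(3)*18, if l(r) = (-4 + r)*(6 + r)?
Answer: -143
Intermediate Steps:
19 + l(3)*18 = 19 + (-24 + 3**2 + 2*3)*18 = 19 + (-24 + 9 + 6)*18 = 19 - 9*18 = 19 - 162 = -143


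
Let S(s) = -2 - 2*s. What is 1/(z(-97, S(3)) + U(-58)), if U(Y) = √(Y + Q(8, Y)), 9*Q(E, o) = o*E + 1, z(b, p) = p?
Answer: -72/1561 - 3*I*√985/1561 ≈ -0.046124 - 0.060317*I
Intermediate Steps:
Q(E, o) = ⅑ + E*o/9 (Q(E, o) = (o*E + 1)/9 = (E*o + 1)/9 = (1 + E*o)/9 = ⅑ + E*o/9)
U(Y) = √(⅑ + 17*Y/9) (U(Y) = √(Y + (⅑ + (⅑)*8*Y)) = √(Y + (⅑ + 8*Y/9)) = √(⅑ + 17*Y/9))
1/(z(-97, S(3)) + U(-58)) = 1/((-2 - 2*3) + √(1 + 17*(-58))/3) = 1/((-2 - 6) + √(1 - 986)/3) = 1/(-8 + √(-985)/3) = 1/(-8 + (I*√985)/3) = 1/(-8 + I*√985/3)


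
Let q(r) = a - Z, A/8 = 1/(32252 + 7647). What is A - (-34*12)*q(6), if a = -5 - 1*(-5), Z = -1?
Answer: 16278800/39899 ≈ 408.00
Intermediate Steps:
A = 8/39899 (A = 8/(32252 + 7647) = 8/39899 ≈ 0.00020051)
a = 0 (a = -5 + 5 = 0)
q(r) = 1 (q(r) = 0 - 1*(-1) = 0 + 1 = 1)
A - (-34*12)*q(6) = 8/39899 - (-34*12) = 8/39899 - (-408) = 8/39899 - 1*(-408) = 8/39899 + 408 = 16278800/39899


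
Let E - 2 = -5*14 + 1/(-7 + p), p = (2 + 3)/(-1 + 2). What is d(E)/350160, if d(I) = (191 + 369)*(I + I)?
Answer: -959/4377 ≈ -0.21910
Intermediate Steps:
p = 5 (p = 5/1 = 5*1 = 5)
E = -137/2 (E = 2 + (-5*14 + 1/(-7 + 5)) = 2 + (-70 + 1/(-2)) = 2 + (-70 - ½) = 2 - 141/2 = -137/2 ≈ -68.500)
d(I) = 1120*I (d(I) = 560*(2*I) = 1120*I)
d(E)/350160 = (1120*(-137/2))/350160 = -76720*1/350160 = -959/4377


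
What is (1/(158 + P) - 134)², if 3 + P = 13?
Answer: 506745121/28224 ≈ 17954.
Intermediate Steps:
P = 10 (P = -3 + 13 = 10)
(1/(158 + P) - 134)² = (1/(158 + 10) - 134)² = (1/168 - 134)² = (-22511/168)² = 506745121/28224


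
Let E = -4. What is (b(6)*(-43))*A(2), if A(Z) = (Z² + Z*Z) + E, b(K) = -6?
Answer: 1032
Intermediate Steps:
A(Z) = -4 + 2*Z² (A(Z) = (Z² + Z*Z) - 4 = (Z² + Z²) - 4 = 2*Z² - 4 = -4 + 2*Z²)
(b(6)*(-43))*A(2) = (-6*(-43))*(-4 + 2*2²) = 258*(-4 + 2*4) = 258*(-4 + 8) = 258*4 = 1032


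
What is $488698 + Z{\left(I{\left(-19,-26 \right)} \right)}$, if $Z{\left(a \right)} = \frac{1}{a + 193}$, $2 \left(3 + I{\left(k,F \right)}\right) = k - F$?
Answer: $\frac{189126128}{387} \approx 4.887 \cdot 10^{5}$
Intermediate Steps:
$I{\left(k,F \right)} = -3 + \frac{k}{2} - \frac{F}{2}$ ($I{\left(k,F \right)} = -3 + \frac{k - F}{2} = -3 - \left(\frac{F}{2} - \frac{k}{2}\right) = -3 + \frac{k}{2} - \frac{F}{2}$)
$Z{\left(a \right)} = \frac{1}{193 + a}$
$488698 + Z{\left(I{\left(-19,-26 \right)} \right)} = 488698 + \frac{1}{193 - - \frac{1}{2}} = 488698 + \frac{1}{193 + \frac{1}{2}} = 488698 + \frac{1}{\frac{387}{2}} = 488698 + \frac{2}{387} = \frac{189126128}{387}$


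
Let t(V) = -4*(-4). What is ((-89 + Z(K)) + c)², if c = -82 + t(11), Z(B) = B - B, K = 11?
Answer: 24025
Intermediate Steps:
Z(B) = 0
t(V) = 16
c = -66 (c = -82 + 16 = -66)
((-89 + Z(K)) + c)² = ((-89 + 0) - 66)² = (-89 - 66)² = (-155)² = 24025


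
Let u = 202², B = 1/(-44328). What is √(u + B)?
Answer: √20044675117302/22164 ≈ 202.00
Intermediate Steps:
B = -1/44328 ≈ -2.2559e-5
u = 40804
√(u + B) = √(40804 - 1/44328) = √(1808759711/44328) = √20044675117302/22164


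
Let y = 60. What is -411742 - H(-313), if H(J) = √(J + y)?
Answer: -411742 - I*√253 ≈ -4.1174e+5 - 15.906*I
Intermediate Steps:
H(J) = √(60 + J) (H(J) = √(J + 60) = √(60 + J))
-411742 - H(-313) = -411742 - √(60 - 313) = -411742 - √(-253) = -411742 - I*√253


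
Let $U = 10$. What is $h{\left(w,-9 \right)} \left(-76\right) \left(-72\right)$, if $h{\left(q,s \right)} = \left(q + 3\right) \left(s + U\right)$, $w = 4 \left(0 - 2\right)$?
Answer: $-27360$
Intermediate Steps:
$w = -8$ ($w = 4 \left(-2\right) = -8$)
$h{\left(q,s \right)} = \left(3 + q\right) \left(10 + s\right)$ ($h{\left(q,s \right)} = \left(q + 3\right) \left(s + 10\right) = \left(3 + q\right) \left(10 + s\right)$)
$h{\left(w,-9 \right)} \left(-76\right) \left(-72\right) = \left(30 + 3 \left(-9\right) + 10 \left(-8\right) - -72\right) \left(-76\right) \left(-72\right) = \left(30 - 27 - 80 + 72\right) \left(-76\right) \left(-72\right) = \left(-5\right) \left(-76\right) \left(-72\right) = 380 \left(-72\right) = -27360$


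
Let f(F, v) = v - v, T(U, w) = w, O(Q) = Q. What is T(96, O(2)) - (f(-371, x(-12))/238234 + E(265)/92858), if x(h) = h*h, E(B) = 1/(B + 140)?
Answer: 75214979/37607490 ≈ 2.0000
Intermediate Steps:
E(B) = 1/(140 + B)
x(h) = h²
f(F, v) = 0
T(96, O(2)) - (f(-371, x(-12))/238234 + E(265)/92858) = 2 - (0/238234 + 1/((140 + 265)*92858)) = 2 - (0*(1/238234) + (1/92858)/405) = 2 - (0 + (1/405)*(1/92858)) = 2 - (0 + 1/37607490) = 2 - 1*1/37607490 = 2 - 1/37607490 = 75214979/37607490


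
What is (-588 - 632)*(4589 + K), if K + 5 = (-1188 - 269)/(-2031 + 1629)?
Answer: -1124977250/201 ≈ -5.5969e+6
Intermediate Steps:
K = -553/402 (K = -5 + (-1188 - 269)/(-2031 + 1629) = -5 - 1457/(-402) = -5 - 1457*(-1/402) = -5 + 1457/402 = -553/402 ≈ -1.3756)
(-588 - 632)*(4589 + K) = (-588 - 632)*(4589 - 553/402) = -1220*1844225/402 = -1124977250/201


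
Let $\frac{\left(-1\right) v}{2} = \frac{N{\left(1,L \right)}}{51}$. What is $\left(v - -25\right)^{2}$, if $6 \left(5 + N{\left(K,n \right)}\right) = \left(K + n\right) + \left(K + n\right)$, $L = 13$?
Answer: $\frac{14645929}{23409} \approx 625.65$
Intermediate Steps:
$N{\left(K,n \right)} = -5 + \frac{K}{3} + \frac{n}{3}$ ($N{\left(K,n \right)} = -5 + \frac{\left(K + n\right) + \left(K + n\right)}{6} = -5 + \frac{2 K + 2 n}{6} = -5 + \left(\frac{K}{3} + \frac{n}{3}\right) = -5 + \frac{K}{3} + \frac{n}{3}$)
$v = \frac{2}{153}$ ($v = - 2 \frac{-5 + \frac{1}{3} \cdot 1 + \frac{1}{3} \cdot 13}{51} = - 2 \left(-5 + \frac{1}{3} + \frac{13}{3}\right) \frac{1}{51} = - 2 \left(\left(- \frac{1}{3}\right) \frac{1}{51}\right) = \left(-2\right) \left(- \frac{1}{153}\right) = \frac{2}{153} \approx 0.013072$)
$\left(v - -25\right)^{2} = \left(\frac{2}{153} - -25\right)^{2} = \left(\frac{2}{153} + 25\right)^{2} = \left(\frac{3827}{153}\right)^{2} = \frac{14645929}{23409}$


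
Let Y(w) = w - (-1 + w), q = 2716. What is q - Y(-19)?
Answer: 2715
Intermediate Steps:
Y(w) = 1 (Y(w) = w + (1 - w) = 1)
q - Y(-19) = 2716 - 1*1 = 2716 - 1 = 2715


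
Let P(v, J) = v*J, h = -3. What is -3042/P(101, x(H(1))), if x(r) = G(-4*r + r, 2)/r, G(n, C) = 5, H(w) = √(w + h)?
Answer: -3042*I*√2/505 ≈ -8.5189*I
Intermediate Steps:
H(w) = √(-3 + w) (H(w) = √(w - 3) = √(-3 + w))
x(r) = 5/r
P(v, J) = J*v
-3042/P(101, x(H(1))) = -3042*√(-3 + 1)/505 = -3042*I*√2/505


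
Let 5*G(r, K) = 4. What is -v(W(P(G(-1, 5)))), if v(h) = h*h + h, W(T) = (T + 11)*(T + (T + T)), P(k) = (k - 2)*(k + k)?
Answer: -1048075344/390625 ≈ -2683.1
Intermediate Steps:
G(r, K) = ⅘ (G(r, K) = (⅕)*4 = ⅘)
P(k) = 2*k*(-2 + k) (P(k) = (-2 + k)*(2*k) = 2*k*(-2 + k))
W(T) = 3*T*(11 + T) (W(T) = (11 + T)*(T + 2*T) = (11 + T)*(3*T) = 3*T*(11 + T))
v(h) = h + h² (v(h) = h² + h = h + h²)
-v(W(P(G(-1, 5)))) = -3*(2*(⅘)*(-2 + ⅘))*(11 + 2*(⅘)*(-2 + ⅘))*(1 + 3*(2*(⅘)*(-2 + ⅘))*(11 + 2*(⅘)*(-2 + ⅘))) = -3*(2*(⅘)*(-6/5))*(11 + 2*(⅘)*(-6/5))*(1 + 3*(2*(⅘)*(-6/5))*(11 + 2*(⅘)*(-6/5))) = -3*(-48/25)*(11 - 48/25)*(1 + 3*(-48/25)*(11 - 48/25)) = -3*(-48/25)*(227/25)*(1 + 3*(-48/25)*(227/25)) = -(-32688)*(1 - 32688/625)/625 = -(-32688)*(-32063)/(625*625) = -1*1048075344/390625 = -1048075344/390625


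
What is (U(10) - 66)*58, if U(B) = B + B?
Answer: -2668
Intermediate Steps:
U(B) = 2*B
(U(10) - 66)*58 = (2*10 - 66)*58 = (20 - 66)*58 = -46*58 = -2668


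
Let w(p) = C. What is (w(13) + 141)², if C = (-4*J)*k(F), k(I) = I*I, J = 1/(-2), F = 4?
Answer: 29929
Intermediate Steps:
J = -½ ≈ -0.50000
k(I) = I²
C = 32 (C = -4*(-½)*4² = 2*16 = 32)
w(p) = 32
(w(13) + 141)² = (32 + 141)² = 173² = 29929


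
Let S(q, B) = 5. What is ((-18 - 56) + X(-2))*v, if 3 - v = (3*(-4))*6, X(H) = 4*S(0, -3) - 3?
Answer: -4275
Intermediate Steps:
X(H) = 17 (X(H) = 4*5 - 3 = 20 - 3 = 17)
v = 75 (v = 3 - 3*(-4)*6 = 3 - (-12)*6 = 3 - 1*(-72) = 3 + 72 = 75)
((-18 - 56) + X(-2))*v = ((-18 - 56) + 17)*75 = (-74 + 17)*75 = -57*75 = -4275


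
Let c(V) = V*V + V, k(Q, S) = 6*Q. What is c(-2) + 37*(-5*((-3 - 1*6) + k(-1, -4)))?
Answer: 2777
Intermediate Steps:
c(V) = V + V² (c(V) = V² + V = V + V²)
c(-2) + 37*(-5*((-3 - 1*6) + k(-1, -4))) = -2*(1 - 2) + 37*(-5*((-3 - 1*6) + 6*(-1))) = -2*(-1) + 37*(-5*((-3 - 6) - 6)) = 2 + 37*(-5*(-9 - 6)) = 2 + 37*(-5*(-15)) = 2 + 37*75 = 2 + 2775 = 2777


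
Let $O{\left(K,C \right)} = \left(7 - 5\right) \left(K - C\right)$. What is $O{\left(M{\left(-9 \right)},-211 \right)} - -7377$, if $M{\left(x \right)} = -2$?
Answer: $7795$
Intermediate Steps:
$O{\left(K,C \right)} = - 2 C + 2 K$ ($O{\left(K,C \right)} = 2 \left(K - C\right) = - 2 C + 2 K$)
$O{\left(M{\left(-9 \right)},-211 \right)} - -7377 = \left(\left(-2\right) \left(-211\right) + 2 \left(-2\right)\right) - -7377 = \left(422 - 4\right) + 7377 = 418 + 7377 = 7795$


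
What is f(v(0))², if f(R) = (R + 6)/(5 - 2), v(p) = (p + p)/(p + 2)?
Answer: 4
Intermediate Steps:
v(p) = 2*p/(2 + p) (v(p) = (2*p)/(2 + p) = 2*p/(2 + p))
f(R) = 2 + R/3 (f(R) = (6 + R)/3 = (6 + R)*(⅓) = 2 + R/3)
f(v(0))² = (2 + (2*0/(2 + 0))/3)² = (2 + (2*0/2)/3)² = (2 + (2*0*(½))/3)² = (2 + (⅓)*0)² = (2 + 0)² = 2² = 4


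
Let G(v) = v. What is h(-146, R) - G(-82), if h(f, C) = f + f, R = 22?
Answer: -210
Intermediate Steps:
h(f, C) = 2*f
h(-146, R) - G(-82) = 2*(-146) - 1*(-82) = -292 + 82 = -210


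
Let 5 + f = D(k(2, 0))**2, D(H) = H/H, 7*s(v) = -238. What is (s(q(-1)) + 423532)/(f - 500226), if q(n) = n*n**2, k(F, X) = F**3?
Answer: -211749/250115 ≈ -0.84661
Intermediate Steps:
q(n) = n**3
s(v) = -34 (s(v) = (1/7)*(-238) = -34)
D(H) = 1
f = -4 (f = -5 + 1**2 = -5 + 1 = -4)
(s(q(-1)) + 423532)/(f - 500226) = (-34 + 423532)/(-4 - 500226) = 423498/(-500230) = 423498*(-1/500230) = -211749/250115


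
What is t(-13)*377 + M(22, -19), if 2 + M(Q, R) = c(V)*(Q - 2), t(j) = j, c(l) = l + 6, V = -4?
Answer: -4863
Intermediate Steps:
c(l) = 6 + l
M(Q, R) = -6 + 2*Q (M(Q, R) = -2 + (6 - 4)*(Q - 2) = -2 + 2*(-2 + Q) = -2 + (-4 + 2*Q) = -6 + 2*Q)
t(-13)*377 + M(22, -19) = -13*377 + (-6 + 2*22) = -4901 + (-6 + 44) = -4901 + 38 = -4863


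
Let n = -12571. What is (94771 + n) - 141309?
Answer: -59109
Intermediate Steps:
(94771 + n) - 141309 = (94771 - 12571) - 141309 = 82200 - 141309 = -59109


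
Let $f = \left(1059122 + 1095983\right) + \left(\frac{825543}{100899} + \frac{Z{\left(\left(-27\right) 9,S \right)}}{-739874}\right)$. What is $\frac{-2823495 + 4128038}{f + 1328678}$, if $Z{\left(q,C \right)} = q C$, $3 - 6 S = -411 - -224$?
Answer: $\frac{10820828584841802}{28897098307218205} \approx 0.37446$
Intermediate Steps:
$S = \frac{95}{3}$ ($S = \frac{1}{2} - \frac{-411 - -224}{6} = \frac{1}{2} - \frac{-411 + 224}{6} = \frac{1}{2} - - \frac{187}{6} = \frac{1}{2} + \frac{187}{6} = \frac{95}{3} \approx 31.667$)
$Z{\left(q,C \right)} = C q$
$f = \frac{17876076476239513}{8294727414}$ ($f = \left(1059122 + 1095983\right) + \left(\frac{825543}{100899} + \frac{\frac{95}{3} \left(\left(-27\right) 9\right)}{-739874}\right) = 2155105 + \left(825543 \cdot \frac{1}{100899} + \frac{95}{3} \left(-243\right) \left(- \frac{1}{739874}\right)\right) = 2155105 + \left(\frac{91727}{11211} - - \frac{7695}{739874}\right) = 2155105 + \left(\frac{91727}{11211} + \frac{7695}{739874}\right) = 2155105 + \frac{67952691043}{8294727414} = \frac{17876076476239513}{8294727414} \approx 2.1551 \cdot 10^{6}$)
$\frac{-2823495 + 4128038}{f + 1328678} = \frac{-2823495 + 4128038}{\frac{17876076476239513}{8294727414} + 1328678} = \frac{1304543}{\frac{28897098307218205}{8294727414}} = 1304543 \cdot \frac{8294727414}{28897098307218205} = \frac{10820828584841802}{28897098307218205}$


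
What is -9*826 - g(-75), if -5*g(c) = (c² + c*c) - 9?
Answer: -25929/5 ≈ -5185.8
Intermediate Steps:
g(c) = 9/5 - 2*c²/5 (g(c) = -((c² + c*c) - 9)/5 = -((c² + c²) - 9)/5 = -(2*c² - 9)/5 = -(-9 + 2*c²)/5 = 9/5 - 2*c²/5)
-9*826 - g(-75) = -9*826 - (9/5 - ⅖*(-75)²) = -7434 - (9/5 - ⅖*5625) = -7434 - (9/5 - 2250) = -7434 - 1*(-11241/5) = -7434 + 11241/5 = -25929/5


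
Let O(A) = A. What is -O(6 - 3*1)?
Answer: -3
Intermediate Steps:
-O(6 - 3*1) = -(6 - 3*1) = -(6 - 3) = -1*3 = -3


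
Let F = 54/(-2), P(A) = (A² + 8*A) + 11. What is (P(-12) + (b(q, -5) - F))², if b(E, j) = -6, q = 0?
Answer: 6400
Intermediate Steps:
P(A) = 11 + A² + 8*A
F = -27 (F = 54*(-½) = -27)
(P(-12) + (b(q, -5) - F))² = ((11 + (-12)² + 8*(-12)) + (-6 - 1*(-27)))² = ((11 + 144 - 96) + (-6 + 27))² = (59 + 21)² = 80² = 6400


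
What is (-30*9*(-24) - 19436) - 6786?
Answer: -19742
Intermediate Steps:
(-30*9*(-24) - 19436) - 6786 = (-270*(-24) - 19436) - 6786 = (6480 - 19436) - 6786 = -12956 - 6786 = -19742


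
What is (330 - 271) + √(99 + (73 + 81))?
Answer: 59 + √253 ≈ 74.906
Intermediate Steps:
(330 - 271) + √(99 + (73 + 81)) = 59 + √(99 + 154) = 59 + √253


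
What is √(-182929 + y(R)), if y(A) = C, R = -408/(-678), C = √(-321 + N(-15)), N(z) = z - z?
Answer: √(-182929 + I*√321) ≈ 0.021 + 427.7*I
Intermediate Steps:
N(z) = 0
C = I*√321 (C = √(-321 + 0) = √(-321) = I*√321 ≈ 17.916*I)
R = 68/113 (R = -408*(-1/678) = 68/113 ≈ 0.60177)
y(A) = I*√321
√(-182929 + y(R)) = √(-182929 + I*√321)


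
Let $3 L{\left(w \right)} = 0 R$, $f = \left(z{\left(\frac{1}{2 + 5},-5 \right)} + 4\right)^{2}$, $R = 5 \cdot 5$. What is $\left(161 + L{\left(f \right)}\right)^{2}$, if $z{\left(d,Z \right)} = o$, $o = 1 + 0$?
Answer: $25921$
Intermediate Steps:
$R = 25$
$o = 1$
$z{\left(d,Z \right)} = 1$
$f = 25$ ($f = \left(1 + 4\right)^{2} = 5^{2} = 25$)
$L{\left(w \right)} = 0$ ($L{\left(w \right)} = \frac{0 \cdot 25}{3} = \frac{1}{3} \cdot 0 = 0$)
$\left(161 + L{\left(f \right)}\right)^{2} = \left(161 + 0\right)^{2} = 161^{2} = 25921$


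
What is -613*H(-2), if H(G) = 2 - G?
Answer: -2452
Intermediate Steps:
-613*H(-2) = -613*(2 - 1*(-2)) = -613*(2 + 2) = -613*4 = -2452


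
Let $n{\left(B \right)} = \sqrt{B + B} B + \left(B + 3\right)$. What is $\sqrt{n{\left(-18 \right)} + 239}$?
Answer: $2 \sqrt{56 - 27 i} \approx 15.373 - 3.5126 i$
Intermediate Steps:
$n{\left(B \right)} = 3 + B + \sqrt{2} B^{\frac{3}{2}}$ ($n{\left(B \right)} = \sqrt{2 B} B + \left(3 + B\right) = \sqrt{2} \sqrt{B} B + \left(3 + B\right) = \sqrt{2} B^{\frac{3}{2}} + \left(3 + B\right) = 3 + B + \sqrt{2} B^{\frac{3}{2}}$)
$\sqrt{n{\left(-18 \right)} + 239} = \sqrt{\left(3 - 18 + \sqrt{2} \left(-18\right)^{\frac{3}{2}}\right) + 239} = \sqrt{\left(3 - 18 + \sqrt{2} \left(- 54 i \sqrt{2}\right)\right) + 239} = \sqrt{\left(3 - 18 - 108 i\right) + 239} = \sqrt{\left(-15 - 108 i\right) + 239} = \sqrt{224 - 108 i}$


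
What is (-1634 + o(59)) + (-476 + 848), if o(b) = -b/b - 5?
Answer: -1268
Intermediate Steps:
o(b) = -6 (o(b) = -1*1 - 5 = -1 - 5 = -6)
(-1634 + o(59)) + (-476 + 848) = (-1634 - 6) + (-476 + 848) = -1640 + 372 = -1268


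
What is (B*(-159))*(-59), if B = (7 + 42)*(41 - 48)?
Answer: -3217683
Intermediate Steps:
B = -343 (B = 49*(-7) = -343)
(B*(-159))*(-59) = -343*(-159)*(-59) = 54537*(-59) = -3217683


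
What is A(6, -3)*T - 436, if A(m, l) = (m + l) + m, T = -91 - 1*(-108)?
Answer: -283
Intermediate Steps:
T = 17 (T = -91 + 108 = 17)
A(m, l) = l + 2*m (A(m, l) = (l + m) + m = l + 2*m)
A(6, -3)*T - 436 = (-3 + 2*6)*17 - 436 = (-3 + 12)*17 - 436 = 9*17 - 436 = 153 - 436 = -283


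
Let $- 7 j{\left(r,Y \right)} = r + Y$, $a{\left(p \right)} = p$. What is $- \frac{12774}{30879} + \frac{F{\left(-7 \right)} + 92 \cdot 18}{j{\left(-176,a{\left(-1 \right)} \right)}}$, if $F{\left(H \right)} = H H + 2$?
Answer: $\frac{40745797}{607287} \approx 67.095$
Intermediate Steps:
$j{\left(r,Y \right)} = - \frac{Y}{7} - \frac{r}{7}$ ($j{\left(r,Y \right)} = - \frac{r + Y}{7} = - \frac{Y + r}{7} = - \frac{Y}{7} - \frac{r}{7}$)
$F{\left(H \right)} = 2 + H^{2}$ ($F{\left(H \right)} = H^{2} + 2 = 2 + H^{2}$)
$- \frac{12774}{30879} + \frac{F{\left(-7 \right)} + 92 \cdot 18}{j{\left(-176,a{\left(-1 \right)} \right)}} = - \frac{12774}{30879} + \frac{\left(2 + \left(-7\right)^{2}\right) + 92 \cdot 18}{\left(- \frac{1}{7}\right) \left(-1\right) - - \frac{176}{7}} = \left(-12774\right) \frac{1}{30879} + \frac{\left(2 + 49\right) + 1656}{\frac{1}{7} + \frac{176}{7}} = - \frac{4258}{10293} + \frac{51 + 1656}{\frac{177}{7}} = - \frac{4258}{10293} + 1707 \cdot \frac{7}{177} = - \frac{4258}{10293} + \frac{3983}{59} = \frac{40745797}{607287}$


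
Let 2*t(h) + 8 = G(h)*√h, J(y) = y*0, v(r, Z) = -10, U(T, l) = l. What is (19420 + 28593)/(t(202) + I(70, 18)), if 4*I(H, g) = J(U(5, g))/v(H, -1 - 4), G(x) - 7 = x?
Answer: 384104/4411749 + 10034717*√202/4411749 ≈ 32.414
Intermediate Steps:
G(x) = 7 + x
J(y) = 0
I(H, g) = 0 (I(H, g) = (0/(-10))/4 = (0*(-⅒))/4 = (¼)*0 = 0)
t(h) = -4 + √h*(7 + h)/2 (t(h) = -4 + ((7 + h)*√h)/2 = -4 + (√h*(7 + h))/2 = -4 + √h*(7 + h)/2)
(19420 + 28593)/(t(202) + I(70, 18)) = (19420 + 28593)/((-4 + √202*(7 + 202)/2) + 0) = 48013/((-4 + (½)*√202*209) + 0) = 48013/((-4 + 209*√202/2) + 0) = 48013/(-4 + 209*√202/2)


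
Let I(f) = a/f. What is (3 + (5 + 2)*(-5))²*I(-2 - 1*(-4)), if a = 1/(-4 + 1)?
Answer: -512/3 ≈ -170.67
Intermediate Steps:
a = -⅓ (a = 1/(-3) = -⅓ ≈ -0.33333)
I(f) = -1/(3*f)
(3 + (5 + 2)*(-5))²*I(-2 - 1*(-4)) = (3 + (5 + 2)*(-5))²*(-1/(3*(-2 - 1*(-4)))) = (3 + 7*(-5))²*(-1/(3*(-2 + 4))) = (3 - 35)²*(-⅓/2) = (-32)²*(-⅓*½) = 1024*(-⅙) = -512/3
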